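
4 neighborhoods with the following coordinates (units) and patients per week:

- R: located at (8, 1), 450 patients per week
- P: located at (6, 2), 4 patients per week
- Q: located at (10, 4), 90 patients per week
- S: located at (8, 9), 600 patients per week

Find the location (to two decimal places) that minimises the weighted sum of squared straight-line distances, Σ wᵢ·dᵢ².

The minimiser of Σwᵢ‖p−pᵢ‖² is the weighted centroid p* = (Σwᵢpᵢ)/(Σwᵢ).
Σwᵢ = 1144.
Σwᵢxᵢ = 450·8 + 4·6 + 90·10 + 600·8 = 9324.
Σwᵢyᵢ = 450·1 + 4·2 + 90·4 + 600·9 = 6218.
x* = 9324/1144 = 8.15, y* = 6218/1144 = 5.44.

(8.15, 5.44)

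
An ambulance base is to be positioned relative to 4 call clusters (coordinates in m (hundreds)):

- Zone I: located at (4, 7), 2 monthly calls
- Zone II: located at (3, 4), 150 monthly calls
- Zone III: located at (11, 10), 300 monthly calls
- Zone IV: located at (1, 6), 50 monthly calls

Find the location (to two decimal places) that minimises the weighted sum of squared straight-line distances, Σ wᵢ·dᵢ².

(7.59, 7.80)

The minimiser of Σwᵢ‖p−pᵢ‖² is the weighted centroid p* = (Σwᵢpᵢ)/(Σwᵢ).
Σwᵢ = 502.
Σwᵢxᵢ = 2·4 + 150·3 + 300·11 + 50·1 = 3808.
Σwᵢyᵢ = 2·7 + 150·4 + 300·10 + 50·6 = 3914.
x* = 3808/502 = 7.59, y* = 3914/502 = 7.80.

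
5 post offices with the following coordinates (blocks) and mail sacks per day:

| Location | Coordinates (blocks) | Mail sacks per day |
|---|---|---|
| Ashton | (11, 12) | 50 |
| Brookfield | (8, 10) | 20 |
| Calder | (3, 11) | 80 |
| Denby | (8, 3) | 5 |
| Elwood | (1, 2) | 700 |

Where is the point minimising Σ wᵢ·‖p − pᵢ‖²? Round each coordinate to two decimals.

(1.98, 3.62)

The minimiser of Σwᵢ‖p−pᵢ‖² is the weighted centroid p* = (Σwᵢpᵢ)/(Σwᵢ).
Σwᵢ = 855.
Σwᵢxᵢ = 50·11 + 20·8 + 80·3 + 5·8 + 700·1 = 1690.
Σwᵢyᵢ = 50·12 + 20·10 + 80·11 + 5·3 + 700·2 = 3095.
x* = 1690/855 = 1.98, y* = 3095/855 = 3.62.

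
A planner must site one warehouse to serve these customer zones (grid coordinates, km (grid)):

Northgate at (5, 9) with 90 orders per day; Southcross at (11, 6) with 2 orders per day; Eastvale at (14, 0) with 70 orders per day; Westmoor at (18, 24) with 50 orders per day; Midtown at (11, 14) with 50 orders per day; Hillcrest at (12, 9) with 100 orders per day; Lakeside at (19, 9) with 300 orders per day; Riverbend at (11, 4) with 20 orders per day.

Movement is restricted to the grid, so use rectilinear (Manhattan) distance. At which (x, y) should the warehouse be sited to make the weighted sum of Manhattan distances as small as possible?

(18, 9)

Manhattan distance separates: Σwᵢ(|x−xᵢ|+|y−yᵢ|) = Σwᵢ|x−xᵢ| + Σwᵢ|y−yᵢ|, so x and y are optimised independently as 1-D weighted medians.
Total weight W = 682; half = 341.
x-coordinate, sorted with cumulative weight:
  x=5 (Northgate, w=90) cum 90
  x=11 (Southcross, w=2) cum 92
  x=11 (Midtown, w=50) cum 142
  x=11 (Riverbend, w=20) cum 162
  x=12 (Hillcrest, w=100) cum 262
  x=14 (Eastvale, w=70) cum 332
  x=18 (Westmoor, w=50) cum 382  ← median
  x=19 (Lakeside, w=300) cum 682
⇒ x* = 18
y-coordinate, sorted with cumulative weight:
  y=0 (Eastvale, w=70) cum 70
  y=4 (Riverbend, w=20) cum 90
  y=6 (Southcross, w=2) cum 92
  y=9 (Northgate, w=90) cum 182
  y=9 (Hillcrest, w=100) cum 282
  y=9 (Lakeside, w=300) cum 582  ← median
  y=14 (Midtown, w=50) cum 632
  y=24 (Westmoor, w=50) cum 682
⇒ y* = 9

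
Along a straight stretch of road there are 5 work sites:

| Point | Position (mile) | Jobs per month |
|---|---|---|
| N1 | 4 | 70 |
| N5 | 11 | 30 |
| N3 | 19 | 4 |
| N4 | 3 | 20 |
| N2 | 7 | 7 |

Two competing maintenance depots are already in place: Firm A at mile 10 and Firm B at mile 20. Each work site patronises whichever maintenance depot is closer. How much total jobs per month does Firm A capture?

The indifferent point is the midpoint (10+20)/2 = 15; work sites left of it (closer to Firm A at 10) go to Firm A, those right go to Firm B.
  N4 at 3 (w=20) → Firm A
  N1 at 4 (w=70) → Firm A
  N2 at 7 (w=7) → Firm A
  N5 at 11 (w=30) → Firm A
  N3 at 19 (w=4) → Firm B
Firm A captures 127; Firm B captures 4.

127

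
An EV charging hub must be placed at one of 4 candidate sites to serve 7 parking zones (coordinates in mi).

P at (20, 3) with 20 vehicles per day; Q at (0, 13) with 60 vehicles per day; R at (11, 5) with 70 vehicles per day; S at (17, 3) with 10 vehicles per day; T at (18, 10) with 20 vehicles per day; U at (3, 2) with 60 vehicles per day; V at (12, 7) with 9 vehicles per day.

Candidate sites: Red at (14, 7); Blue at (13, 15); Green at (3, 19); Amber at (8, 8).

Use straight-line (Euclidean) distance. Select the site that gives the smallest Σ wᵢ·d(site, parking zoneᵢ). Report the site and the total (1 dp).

Amber, total 1935.7 mi

Total weighted distance at each candidate:
  Red (14, 7): total = 2203.5
  Blue (13, 15): total = 3105.4
  Green (3, 19): total = 3715.6
  Amber (8, 8): total = 1935.7
Minimum is at Amber with total 1935.7 mi.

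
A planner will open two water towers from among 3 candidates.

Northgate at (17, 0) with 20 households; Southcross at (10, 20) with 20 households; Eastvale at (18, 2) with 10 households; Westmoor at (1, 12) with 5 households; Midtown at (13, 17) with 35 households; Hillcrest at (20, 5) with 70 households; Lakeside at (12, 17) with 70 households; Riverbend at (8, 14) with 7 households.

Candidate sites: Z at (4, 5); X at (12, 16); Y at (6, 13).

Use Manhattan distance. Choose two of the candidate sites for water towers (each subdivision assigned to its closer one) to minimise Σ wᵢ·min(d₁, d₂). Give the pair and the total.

{Z, X}, total 2002

Evaluate every pair (each demand assigned to the nearer of the two):
  {Z, X}: total = 2002
  {X, Y}: total = 2261
  {Z, Y}: total = 3006
Best pair: {Z, X} with total 2002.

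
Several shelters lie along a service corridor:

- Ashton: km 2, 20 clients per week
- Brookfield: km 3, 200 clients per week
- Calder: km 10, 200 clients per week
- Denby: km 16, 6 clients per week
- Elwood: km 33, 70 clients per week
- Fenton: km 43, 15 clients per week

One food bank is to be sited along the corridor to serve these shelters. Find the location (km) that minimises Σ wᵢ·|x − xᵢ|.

x = 10

For a sum of weighted absolute distances on a line, the optimum is the weighted median (not the mean). Total weight W = 511; half-weight = 255.5.
Sort by position and accumulate weight:
  km 2 (Ashton, w=20) → cum 20
  km 3 (Brookfield, w=200) → cum 220
  km 10 (Calder, w=200) → cum 420  ≥ 255.5 → median here
  km 16 (Denby, w=6) → cum 426
  km 33 (Elwood, w=70) → cum 496
  km 43 (Fenton, w=15) → cum 511
Optimal location: km 10.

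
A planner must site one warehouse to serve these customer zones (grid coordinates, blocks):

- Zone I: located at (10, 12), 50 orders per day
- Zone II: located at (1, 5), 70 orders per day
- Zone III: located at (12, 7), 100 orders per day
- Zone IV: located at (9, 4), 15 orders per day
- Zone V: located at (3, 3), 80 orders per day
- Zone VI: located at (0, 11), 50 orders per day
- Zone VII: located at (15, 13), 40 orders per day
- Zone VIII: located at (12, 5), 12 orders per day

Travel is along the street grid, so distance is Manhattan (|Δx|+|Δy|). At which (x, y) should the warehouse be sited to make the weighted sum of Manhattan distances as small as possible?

Manhattan distance separates: Σwᵢ(|x−xᵢ|+|y−yᵢ|) = Σwᵢ|x−xᵢ| + Σwᵢ|y−yᵢ|, so x and y are optimised independently as 1-D weighted medians.
Total weight W = 417; half = 208.5.
x-coordinate, sorted with cumulative weight:
  x=0 (Zone VI, w=50) cum 50
  x=1 (Zone II, w=70) cum 120
  x=3 (Zone V, w=80) cum 200
  x=9 (Zone IV, w=15) cum 215  ← median
  x=10 (Zone I, w=50) cum 265
  x=12 (Zone III, w=100) cum 365
  x=12 (Zone VIII, w=12) cum 377
  x=15 (Zone VII, w=40) cum 417
⇒ x* = 9
y-coordinate, sorted with cumulative weight:
  y=3 (Zone V, w=80) cum 80
  y=4 (Zone IV, w=15) cum 95
  y=5 (Zone II, w=70) cum 165
  y=5 (Zone VIII, w=12) cum 177
  y=7 (Zone III, w=100) cum 277  ← median
  y=11 (Zone VI, w=50) cum 327
  y=12 (Zone I, w=50) cum 377
  y=13 (Zone VII, w=40) cum 417
⇒ y* = 7

(9, 7)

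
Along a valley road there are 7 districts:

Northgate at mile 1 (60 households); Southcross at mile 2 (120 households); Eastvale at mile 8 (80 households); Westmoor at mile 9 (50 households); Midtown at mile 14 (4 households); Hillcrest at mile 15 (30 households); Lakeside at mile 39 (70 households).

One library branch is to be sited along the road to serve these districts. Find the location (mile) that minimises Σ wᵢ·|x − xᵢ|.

x = 8

For a sum of weighted absolute distances on a line, the optimum is the weighted median (not the mean). Total weight W = 414; half-weight = 207.
Sort by position and accumulate weight:
  mile 1 (Northgate, w=60) → cum 60
  mile 2 (Southcross, w=120) → cum 180
  mile 8 (Eastvale, w=80) → cum 260  ≥ 207 → median here
  mile 9 (Westmoor, w=50) → cum 310
  mile 14 (Midtown, w=4) → cum 314
  mile 15 (Hillcrest, w=30) → cum 344
  mile 39 (Lakeside, w=70) → cum 414
Optimal location: mile 8.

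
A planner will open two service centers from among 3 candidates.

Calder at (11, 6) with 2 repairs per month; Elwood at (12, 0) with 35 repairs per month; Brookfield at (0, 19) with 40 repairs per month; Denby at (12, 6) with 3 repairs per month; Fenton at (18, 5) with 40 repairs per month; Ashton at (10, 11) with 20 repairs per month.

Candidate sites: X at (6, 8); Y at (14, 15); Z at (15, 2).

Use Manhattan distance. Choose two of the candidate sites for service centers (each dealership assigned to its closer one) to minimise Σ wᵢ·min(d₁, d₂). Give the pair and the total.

Evaluate every pair (each demand assigned to the nearer of the two):
  {X, Z}: total = 1270
  {Y, Z}: total = 1332
  {X, Y}: total = 1908
Best pair: {X, Z} with total 1270.

{X, Z}, total 1270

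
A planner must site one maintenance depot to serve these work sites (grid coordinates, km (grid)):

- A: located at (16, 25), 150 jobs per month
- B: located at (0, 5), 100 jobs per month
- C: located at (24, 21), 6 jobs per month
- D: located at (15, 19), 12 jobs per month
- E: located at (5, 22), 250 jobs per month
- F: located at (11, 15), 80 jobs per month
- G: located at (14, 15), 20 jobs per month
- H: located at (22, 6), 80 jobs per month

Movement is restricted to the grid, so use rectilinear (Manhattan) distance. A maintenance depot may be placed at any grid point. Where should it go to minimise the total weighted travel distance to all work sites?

(5, 22)

Manhattan distance separates: Σwᵢ(|x−xᵢ|+|y−yᵢ|) = Σwᵢ|x−xᵢ| + Σwᵢ|y−yᵢ|, so x and y are optimised independently as 1-D weighted medians.
Total weight W = 698; half = 349.
x-coordinate, sorted with cumulative weight:
  x=0 (B, w=100) cum 100
  x=5 (E, w=250) cum 350  ← median
  x=11 (F, w=80) cum 430
  x=14 (G, w=20) cum 450
  x=15 (D, w=12) cum 462
  x=16 (A, w=150) cum 612
  x=22 (H, w=80) cum 692
  x=24 (C, w=6) cum 698
⇒ x* = 5
y-coordinate, sorted with cumulative weight:
  y=5 (B, w=100) cum 100
  y=6 (H, w=80) cum 180
  y=15 (F, w=80) cum 260
  y=15 (G, w=20) cum 280
  y=19 (D, w=12) cum 292
  y=21 (C, w=6) cum 298
  y=22 (E, w=250) cum 548  ← median
  y=25 (A, w=150) cum 698
⇒ y* = 22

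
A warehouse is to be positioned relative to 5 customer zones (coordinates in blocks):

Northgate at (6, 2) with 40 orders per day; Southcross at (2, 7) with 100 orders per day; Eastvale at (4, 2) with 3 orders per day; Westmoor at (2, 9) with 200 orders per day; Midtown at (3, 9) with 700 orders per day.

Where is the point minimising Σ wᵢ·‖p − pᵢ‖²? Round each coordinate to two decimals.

(2.83, 8.52)

The minimiser of Σwᵢ‖p−pᵢ‖² is the weighted centroid p* = (Σwᵢpᵢ)/(Σwᵢ).
Σwᵢ = 1043.
Σwᵢxᵢ = 40·6 + 100·2 + 3·4 + 200·2 + 700·3 = 2952.
Σwᵢyᵢ = 40·2 + 100·7 + 3·2 + 200·9 + 700·9 = 8886.
x* = 2952/1043 = 2.83, y* = 8886/1043 = 8.52.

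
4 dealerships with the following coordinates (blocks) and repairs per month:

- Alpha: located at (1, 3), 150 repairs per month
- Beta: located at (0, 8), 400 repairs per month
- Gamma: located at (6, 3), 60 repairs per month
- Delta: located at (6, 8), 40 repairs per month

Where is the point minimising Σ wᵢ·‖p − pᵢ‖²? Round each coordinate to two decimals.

(1.15, 6.38)

The minimiser of Σwᵢ‖p−pᵢ‖² is the weighted centroid p* = (Σwᵢpᵢ)/(Σwᵢ).
Σwᵢ = 650.
Σwᵢxᵢ = 150·1 + 400·0 + 60·6 + 40·6 = 750.
Σwᵢyᵢ = 150·3 + 400·8 + 60·3 + 40·8 = 4150.
x* = 750/650 = 1.15, y* = 4150/650 = 6.38.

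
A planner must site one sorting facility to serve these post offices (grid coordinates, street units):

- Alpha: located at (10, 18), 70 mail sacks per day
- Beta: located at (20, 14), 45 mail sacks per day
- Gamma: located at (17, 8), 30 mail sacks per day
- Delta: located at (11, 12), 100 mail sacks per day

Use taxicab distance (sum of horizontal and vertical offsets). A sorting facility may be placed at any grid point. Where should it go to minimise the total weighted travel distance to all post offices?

Manhattan distance separates: Σwᵢ(|x−xᵢ|+|y−yᵢ|) = Σwᵢ|x−xᵢ| + Σwᵢ|y−yᵢ|, so x and y are optimised independently as 1-D weighted medians.
Total weight W = 245; half = 122.5.
x-coordinate, sorted with cumulative weight:
  x=10 (Alpha, w=70) cum 70
  x=11 (Delta, w=100) cum 170  ← median
  x=17 (Gamma, w=30) cum 200
  x=20 (Beta, w=45) cum 245
⇒ x* = 11
y-coordinate, sorted with cumulative weight:
  y=8 (Gamma, w=30) cum 30
  y=12 (Delta, w=100) cum 130  ← median
  y=14 (Beta, w=45) cum 175
  y=18 (Alpha, w=70) cum 245
⇒ y* = 12

(11, 12)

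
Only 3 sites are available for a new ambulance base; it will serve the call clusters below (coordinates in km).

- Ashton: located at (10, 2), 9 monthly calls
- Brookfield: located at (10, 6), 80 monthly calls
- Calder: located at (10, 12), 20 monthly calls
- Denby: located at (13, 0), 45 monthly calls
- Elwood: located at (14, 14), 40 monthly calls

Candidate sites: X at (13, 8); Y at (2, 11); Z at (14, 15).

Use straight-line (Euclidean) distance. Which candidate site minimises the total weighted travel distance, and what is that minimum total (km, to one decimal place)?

X, total 1052.1 km

Total weighted distance at each candidate:
  X (13, 8): total = 1052.1
  Y (2, 11): total = 2219.1
  Z (14, 15): total = 1726.8
Minimum is at X with total 1052.1 km.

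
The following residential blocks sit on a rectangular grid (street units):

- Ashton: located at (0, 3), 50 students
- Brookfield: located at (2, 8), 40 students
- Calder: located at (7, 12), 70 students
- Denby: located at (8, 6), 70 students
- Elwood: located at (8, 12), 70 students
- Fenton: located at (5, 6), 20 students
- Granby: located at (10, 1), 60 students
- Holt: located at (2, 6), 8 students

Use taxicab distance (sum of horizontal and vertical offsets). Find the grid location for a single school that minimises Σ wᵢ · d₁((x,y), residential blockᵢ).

(8, 6)

Manhattan distance separates: Σwᵢ(|x−xᵢ|+|y−yᵢ|) = Σwᵢ|x−xᵢ| + Σwᵢ|y−yᵢ|, so x and y are optimised independently as 1-D weighted medians.
Total weight W = 388; half = 194.
x-coordinate, sorted with cumulative weight:
  x=0 (Ashton, w=50) cum 50
  x=2 (Brookfield, w=40) cum 90
  x=2 (Holt, w=8) cum 98
  x=5 (Fenton, w=20) cum 118
  x=7 (Calder, w=70) cum 188
  x=8 (Denby, w=70) cum 258  ← median
  x=8 (Elwood, w=70) cum 328
  x=10 (Granby, w=60) cum 388
⇒ x* = 8
y-coordinate, sorted with cumulative weight:
  y=1 (Granby, w=60) cum 60
  y=3 (Ashton, w=50) cum 110
  y=6 (Denby, w=70) cum 180
  y=6 (Fenton, w=20) cum 200  ← median
  y=6 (Holt, w=8) cum 208
  y=8 (Brookfield, w=40) cum 248
  y=12 (Calder, w=70) cum 318
  y=12 (Elwood, w=70) cum 388
⇒ y* = 6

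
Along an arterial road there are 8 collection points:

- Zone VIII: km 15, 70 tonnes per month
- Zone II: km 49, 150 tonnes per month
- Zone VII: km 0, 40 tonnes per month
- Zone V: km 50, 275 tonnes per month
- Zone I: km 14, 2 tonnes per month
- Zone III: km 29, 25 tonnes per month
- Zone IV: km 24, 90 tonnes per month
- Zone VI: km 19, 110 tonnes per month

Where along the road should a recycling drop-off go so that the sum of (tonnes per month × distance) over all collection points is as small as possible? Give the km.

x = 49

For a sum of weighted absolute distances on a line, the optimum is the weighted median (not the mean). Total weight W = 762; half-weight = 381.
Sort by position and accumulate weight:
  km 0 (Zone VII, w=40) → cum 40
  km 14 (Zone I, w=2) → cum 42
  km 15 (Zone VIII, w=70) → cum 112
  km 19 (Zone VI, w=110) → cum 222
  km 24 (Zone IV, w=90) → cum 312
  km 29 (Zone III, w=25) → cum 337
  km 49 (Zone II, w=150) → cum 487  ≥ 381 → median here
  km 50 (Zone V, w=275) → cum 762
Optimal location: km 49.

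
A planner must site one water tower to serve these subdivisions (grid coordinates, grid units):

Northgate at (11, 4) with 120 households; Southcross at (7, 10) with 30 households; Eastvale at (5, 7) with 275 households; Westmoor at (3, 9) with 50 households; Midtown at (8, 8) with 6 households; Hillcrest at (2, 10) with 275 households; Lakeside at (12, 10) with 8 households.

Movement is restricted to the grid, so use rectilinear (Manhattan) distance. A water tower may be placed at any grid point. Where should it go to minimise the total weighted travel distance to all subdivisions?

Manhattan distance separates: Σwᵢ(|x−xᵢ|+|y−yᵢ|) = Σwᵢ|x−xᵢ| + Σwᵢ|y−yᵢ|, so x and y are optimised independently as 1-D weighted medians.
Total weight W = 764; half = 382.
x-coordinate, sorted with cumulative weight:
  x=2 (Hillcrest, w=275) cum 275
  x=3 (Westmoor, w=50) cum 325
  x=5 (Eastvale, w=275) cum 600  ← median
  x=7 (Southcross, w=30) cum 630
  x=8 (Midtown, w=6) cum 636
  x=11 (Northgate, w=120) cum 756
  x=12 (Lakeside, w=8) cum 764
⇒ x* = 5
y-coordinate, sorted with cumulative weight:
  y=4 (Northgate, w=120) cum 120
  y=7 (Eastvale, w=275) cum 395  ← median
  y=8 (Midtown, w=6) cum 401
  y=9 (Westmoor, w=50) cum 451
  y=10 (Southcross, w=30) cum 481
  y=10 (Hillcrest, w=275) cum 756
  y=10 (Lakeside, w=8) cum 764
⇒ y* = 7

(5, 7)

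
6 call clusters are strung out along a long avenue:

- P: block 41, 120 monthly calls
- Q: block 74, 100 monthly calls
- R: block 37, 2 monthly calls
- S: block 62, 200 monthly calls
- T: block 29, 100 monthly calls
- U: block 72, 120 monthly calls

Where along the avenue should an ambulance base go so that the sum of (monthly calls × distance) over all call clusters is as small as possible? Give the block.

For a sum of weighted absolute distances on a line, the optimum is the weighted median (not the mean). Total weight W = 642; half-weight = 321.
Sort by position and accumulate weight:
  block 29 (T, w=100) → cum 100
  block 37 (R, w=2) → cum 102
  block 41 (P, w=120) → cum 222
  block 62 (S, w=200) → cum 422  ≥ 321 → median here
  block 72 (U, w=120) → cum 542
  block 74 (Q, w=100) → cum 642
Optimal location: block 62.

x = 62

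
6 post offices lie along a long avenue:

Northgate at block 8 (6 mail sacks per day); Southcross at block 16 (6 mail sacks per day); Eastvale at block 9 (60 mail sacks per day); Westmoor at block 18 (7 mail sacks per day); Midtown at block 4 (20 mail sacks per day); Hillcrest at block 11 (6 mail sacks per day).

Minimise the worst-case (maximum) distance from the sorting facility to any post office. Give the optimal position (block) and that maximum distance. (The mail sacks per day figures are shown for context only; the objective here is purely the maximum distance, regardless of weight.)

The 1-center on a line is the midpoint of the two extreme points: leftmost at 4, rightmost at 18.
Optimal location = (4 + 18)/2 = 11; maximum distance = (18 − 4)/2 = 7.

location 11, max distance 7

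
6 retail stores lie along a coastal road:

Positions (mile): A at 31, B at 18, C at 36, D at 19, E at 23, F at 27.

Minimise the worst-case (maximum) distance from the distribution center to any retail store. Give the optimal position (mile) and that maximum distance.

location 27, max distance 9

The 1-center on a line is the midpoint of the two extreme points: leftmost at 18, rightmost at 36.
Optimal location = (18 + 36)/2 = 27; maximum distance = (36 − 18)/2 = 9.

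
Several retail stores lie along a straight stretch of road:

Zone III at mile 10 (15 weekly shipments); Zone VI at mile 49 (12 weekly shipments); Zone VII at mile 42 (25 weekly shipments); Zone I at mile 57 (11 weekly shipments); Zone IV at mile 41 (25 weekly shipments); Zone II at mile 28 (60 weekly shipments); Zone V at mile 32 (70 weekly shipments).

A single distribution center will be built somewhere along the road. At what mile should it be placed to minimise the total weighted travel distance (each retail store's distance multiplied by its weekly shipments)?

For a sum of weighted absolute distances on a line, the optimum is the weighted median (not the mean). Total weight W = 218; half-weight = 109.
Sort by position and accumulate weight:
  mile 10 (Zone III, w=15) → cum 15
  mile 28 (Zone II, w=60) → cum 75
  mile 32 (Zone V, w=70) → cum 145  ≥ 109 → median here
  mile 41 (Zone IV, w=25) → cum 170
  mile 42 (Zone VII, w=25) → cum 195
  mile 49 (Zone VI, w=12) → cum 207
  mile 57 (Zone I, w=11) → cum 218
Optimal location: mile 32.

x = 32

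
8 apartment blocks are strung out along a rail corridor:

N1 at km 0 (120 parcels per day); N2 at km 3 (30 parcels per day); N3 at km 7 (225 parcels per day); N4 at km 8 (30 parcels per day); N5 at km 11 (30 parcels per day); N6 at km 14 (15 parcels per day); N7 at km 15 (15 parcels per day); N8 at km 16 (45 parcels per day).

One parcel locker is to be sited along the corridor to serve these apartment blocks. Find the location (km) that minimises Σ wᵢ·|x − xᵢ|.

x = 7

For a sum of weighted absolute distances on a line, the optimum is the weighted median (not the mean). Total weight W = 510; half-weight = 255.
Sort by position and accumulate weight:
  km 0 (N1, w=120) → cum 120
  km 3 (N2, w=30) → cum 150
  km 7 (N3, w=225) → cum 375  ≥ 255 → median here
  km 8 (N4, w=30) → cum 405
  km 11 (N5, w=30) → cum 435
  km 14 (N6, w=15) → cum 450
  km 15 (N7, w=15) → cum 465
  km 16 (N8, w=45) → cum 510
Optimal location: km 7.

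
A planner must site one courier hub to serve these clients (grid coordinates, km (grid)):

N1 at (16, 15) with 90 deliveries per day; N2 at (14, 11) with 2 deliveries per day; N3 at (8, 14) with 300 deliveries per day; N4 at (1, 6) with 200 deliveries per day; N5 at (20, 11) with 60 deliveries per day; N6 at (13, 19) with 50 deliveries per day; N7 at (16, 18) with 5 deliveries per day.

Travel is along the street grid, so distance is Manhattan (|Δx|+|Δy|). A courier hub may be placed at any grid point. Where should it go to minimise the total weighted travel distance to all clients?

(8, 14)

Manhattan distance separates: Σwᵢ(|x−xᵢ|+|y−yᵢ|) = Σwᵢ|x−xᵢ| + Σwᵢ|y−yᵢ|, so x and y are optimised independently as 1-D weighted medians.
Total weight W = 707; half = 353.5.
x-coordinate, sorted with cumulative weight:
  x=1 (N4, w=200) cum 200
  x=8 (N3, w=300) cum 500  ← median
  x=13 (N6, w=50) cum 550
  x=14 (N2, w=2) cum 552
  x=16 (N1, w=90) cum 642
  x=16 (N7, w=5) cum 647
  x=20 (N5, w=60) cum 707
⇒ x* = 8
y-coordinate, sorted with cumulative weight:
  y=6 (N4, w=200) cum 200
  y=11 (N2, w=2) cum 202
  y=11 (N5, w=60) cum 262
  y=14 (N3, w=300) cum 562  ← median
  y=15 (N1, w=90) cum 652
  y=18 (N7, w=5) cum 657
  y=19 (N6, w=50) cum 707
⇒ y* = 14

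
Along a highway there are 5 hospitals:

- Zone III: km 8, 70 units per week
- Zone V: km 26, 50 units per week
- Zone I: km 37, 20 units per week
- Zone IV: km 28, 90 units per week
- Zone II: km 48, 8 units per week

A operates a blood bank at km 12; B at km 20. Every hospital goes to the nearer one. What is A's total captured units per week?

The indifferent point is the midpoint (12+20)/2 = 16; hospitals left of it (closer to A at 12) go to A, those right go to B.
  Zone III at 8 (w=70) → A
  Zone V at 26 (w=50) → B
  Zone IV at 28 (w=90) → B
  Zone I at 37 (w=20) → B
  Zone II at 48 (w=8) → B
A captures 70; B captures 168.

70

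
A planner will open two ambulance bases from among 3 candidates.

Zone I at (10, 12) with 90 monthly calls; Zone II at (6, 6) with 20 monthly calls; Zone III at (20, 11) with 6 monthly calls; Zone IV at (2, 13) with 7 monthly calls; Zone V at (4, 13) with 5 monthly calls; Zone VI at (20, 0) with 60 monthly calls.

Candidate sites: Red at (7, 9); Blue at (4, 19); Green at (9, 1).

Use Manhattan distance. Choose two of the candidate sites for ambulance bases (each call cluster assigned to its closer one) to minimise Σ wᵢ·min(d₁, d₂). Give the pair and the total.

{Red, Green}, total 1528

Evaluate every pair (each demand assigned to the nearer of the two):
  {Red, Green}: total = 1528
  {Red, Blue}: total = 2116
  {Blue, Green}: total = 2172
Best pair: {Red, Green} with total 1528.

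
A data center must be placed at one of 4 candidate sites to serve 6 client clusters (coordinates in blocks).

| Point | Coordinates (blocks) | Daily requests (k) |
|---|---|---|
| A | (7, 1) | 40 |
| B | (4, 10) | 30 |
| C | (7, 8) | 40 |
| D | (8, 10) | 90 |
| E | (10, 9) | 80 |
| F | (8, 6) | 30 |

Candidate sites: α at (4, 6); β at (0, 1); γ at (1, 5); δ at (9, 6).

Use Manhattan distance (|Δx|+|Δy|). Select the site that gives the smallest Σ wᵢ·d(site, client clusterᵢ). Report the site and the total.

δ, total 1510 blocks

Total weighted distance at each candidate:
  α (4, 6): total = 2200
  β (0, 1): total = 4590
  γ (1, 5): total = 3360
  δ (9, 6): total = 1510
Minimum is at δ with total 1510 blocks.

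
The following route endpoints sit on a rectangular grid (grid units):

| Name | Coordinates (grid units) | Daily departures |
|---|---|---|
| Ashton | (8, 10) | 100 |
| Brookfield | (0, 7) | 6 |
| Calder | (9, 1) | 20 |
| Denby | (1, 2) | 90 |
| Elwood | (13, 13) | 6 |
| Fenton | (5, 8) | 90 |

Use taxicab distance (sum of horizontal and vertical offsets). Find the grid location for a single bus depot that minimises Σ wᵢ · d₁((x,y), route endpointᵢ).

(5, 8)

Manhattan distance separates: Σwᵢ(|x−xᵢ|+|y−yᵢ|) = Σwᵢ|x−xᵢ| + Σwᵢ|y−yᵢ|, so x and y are optimised independently as 1-D weighted medians.
Total weight W = 312; half = 156.
x-coordinate, sorted with cumulative weight:
  x=0 (Brookfield, w=6) cum 6
  x=1 (Denby, w=90) cum 96
  x=5 (Fenton, w=90) cum 186  ← median
  x=8 (Ashton, w=100) cum 286
  x=9 (Calder, w=20) cum 306
  x=13 (Elwood, w=6) cum 312
⇒ x* = 5
y-coordinate, sorted with cumulative weight:
  y=1 (Calder, w=20) cum 20
  y=2 (Denby, w=90) cum 110
  y=7 (Brookfield, w=6) cum 116
  y=8 (Fenton, w=90) cum 206  ← median
  y=10 (Ashton, w=100) cum 306
  y=13 (Elwood, w=6) cum 312
⇒ y* = 8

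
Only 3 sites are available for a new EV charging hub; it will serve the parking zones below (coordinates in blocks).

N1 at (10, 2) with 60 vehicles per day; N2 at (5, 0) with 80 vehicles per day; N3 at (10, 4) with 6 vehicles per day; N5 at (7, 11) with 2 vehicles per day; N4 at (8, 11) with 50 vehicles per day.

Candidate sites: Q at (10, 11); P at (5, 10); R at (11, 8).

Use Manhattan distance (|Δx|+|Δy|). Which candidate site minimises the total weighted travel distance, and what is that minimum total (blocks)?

P, total 1852 blocks

Total weighted distance at each candidate:
  Q (10, 11): total = 1968
  P (5, 10): total = 1852
  R (11, 8): total = 1884
Minimum is at P with total 1852 blocks.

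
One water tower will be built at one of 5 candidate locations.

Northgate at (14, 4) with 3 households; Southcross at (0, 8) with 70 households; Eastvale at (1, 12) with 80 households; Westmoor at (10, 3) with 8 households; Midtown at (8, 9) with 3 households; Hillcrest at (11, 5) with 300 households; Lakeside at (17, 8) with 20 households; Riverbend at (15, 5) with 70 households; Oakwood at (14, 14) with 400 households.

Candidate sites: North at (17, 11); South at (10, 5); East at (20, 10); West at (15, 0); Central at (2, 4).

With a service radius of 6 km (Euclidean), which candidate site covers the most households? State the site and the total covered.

Coverage radius r = 6 km; a point is covered iff (Δx)²+(Δy)² ≤ 6² = 36.
  North (17, 11): covers {Lakeside, Oakwood} → 420
  South (10, 5): covers {Northgate, Westmoor, Midtown, Hillcrest, Riverbend} → 384
  East (20, 10): covers {Lakeside} → 20
  West (15, 0): covers {Northgate, Westmoor, Riverbend} → 81
  Central (2, 4): covers {Southcross} → 70
Maximum coverage at North: 420 households.

North, covering 420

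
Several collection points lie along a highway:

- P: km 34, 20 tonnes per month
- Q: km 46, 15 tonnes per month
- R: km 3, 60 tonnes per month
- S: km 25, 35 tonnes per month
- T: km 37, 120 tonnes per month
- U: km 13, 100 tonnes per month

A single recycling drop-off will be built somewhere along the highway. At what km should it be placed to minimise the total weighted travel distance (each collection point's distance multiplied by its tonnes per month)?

For a sum of weighted absolute distances on a line, the optimum is the weighted median (not the mean). Total weight W = 350; half-weight = 175.
Sort by position and accumulate weight:
  km 3 (R, w=60) → cum 60
  km 13 (U, w=100) → cum 160
  km 25 (S, w=35) → cum 195  ≥ 175 → median here
  km 34 (P, w=20) → cum 215
  km 37 (T, w=120) → cum 335
  km 46 (Q, w=15) → cum 350
Optimal location: km 25.

x = 25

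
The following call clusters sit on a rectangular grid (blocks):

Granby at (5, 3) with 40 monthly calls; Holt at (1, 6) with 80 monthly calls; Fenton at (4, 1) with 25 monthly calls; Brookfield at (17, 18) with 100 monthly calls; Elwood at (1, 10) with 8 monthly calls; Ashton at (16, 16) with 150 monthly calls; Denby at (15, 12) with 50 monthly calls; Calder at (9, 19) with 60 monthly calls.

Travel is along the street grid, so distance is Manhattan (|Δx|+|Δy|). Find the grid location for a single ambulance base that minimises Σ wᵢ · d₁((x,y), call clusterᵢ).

(15, 16)

Manhattan distance separates: Σwᵢ(|x−xᵢ|+|y−yᵢ|) = Σwᵢ|x−xᵢ| + Σwᵢ|y−yᵢ|, so x and y are optimised independently as 1-D weighted medians.
Total weight W = 513; half = 256.5.
x-coordinate, sorted with cumulative weight:
  x=1 (Holt, w=80) cum 80
  x=1 (Elwood, w=8) cum 88
  x=4 (Fenton, w=25) cum 113
  x=5 (Granby, w=40) cum 153
  x=9 (Calder, w=60) cum 213
  x=15 (Denby, w=50) cum 263  ← median
  x=16 (Ashton, w=150) cum 413
  x=17 (Brookfield, w=100) cum 513
⇒ x* = 15
y-coordinate, sorted with cumulative weight:
  y=1 (Fenton, w=25) cum 25
  y=3 (Granby, w=40) cum 65
  y=6 (Holt, w=80) cum 145
  y=10 (Elwood, w=8) cum 153
  y=12 (Denby, w=50) cum 203
  y=16 (Ashton, w=150) cum 353  ← median
  y=18 (Brookfield, w=100) cum 453
  y=19 (Calder, w=60) cum 513
⇒ y* = 16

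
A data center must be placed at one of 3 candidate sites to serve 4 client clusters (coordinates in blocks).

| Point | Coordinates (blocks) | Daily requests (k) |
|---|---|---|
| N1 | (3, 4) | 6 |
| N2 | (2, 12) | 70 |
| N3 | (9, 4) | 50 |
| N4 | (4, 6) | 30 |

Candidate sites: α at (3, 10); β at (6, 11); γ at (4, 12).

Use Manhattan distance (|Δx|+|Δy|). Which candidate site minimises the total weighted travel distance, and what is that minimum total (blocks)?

α, total 996 blocks

Total weighted distance at each candidate:
  α (3, 10): total = 996
  β (6, 11): total = 1120
  γ (4, 12): total = 1024
Minimum is at α with total 996 blocks.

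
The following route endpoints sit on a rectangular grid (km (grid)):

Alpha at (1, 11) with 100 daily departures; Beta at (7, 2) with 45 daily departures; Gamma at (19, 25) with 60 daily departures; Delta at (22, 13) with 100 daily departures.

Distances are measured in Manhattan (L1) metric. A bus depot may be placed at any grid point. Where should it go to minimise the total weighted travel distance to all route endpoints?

Manhattan distance separates: Σwᵢ(|x−xᵢ|+|y−yᵢ|) = Σwᵢ|x−xᵢ| + Σwᵢ|y−yᵢ|, so x and y are optimised independently as 1-D weighted medians.
Total weight W = 305; half = 152.5.
x-coordinate, sorted with cumulative weight:
  x=1 (Alpha, w=100) cum 100
  x=7 (Beta, w=45) cum 145
  x=19 (Gamma, w=60) cum 205  ← median
  x=22 (Delta, w=100) cum 305
⇒ x* = 19
y-coordinate, sorted with cumulative weight:
  y=2 (Beta, w=45) cum 45
  y=11 (Alpha, w=100) cum 145
  y=13 (Delta, w=100) cum 245  ← median
  y=25 (Gamma, w=60) cum 305
⇒ y* = 13

(19, 13)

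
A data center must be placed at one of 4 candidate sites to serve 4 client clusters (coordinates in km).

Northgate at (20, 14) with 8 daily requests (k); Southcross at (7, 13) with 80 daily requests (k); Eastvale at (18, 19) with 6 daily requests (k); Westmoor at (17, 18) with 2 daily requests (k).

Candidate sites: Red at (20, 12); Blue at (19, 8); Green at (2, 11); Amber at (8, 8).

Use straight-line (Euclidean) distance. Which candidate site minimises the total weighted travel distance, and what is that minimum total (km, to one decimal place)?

Amber, total 631.4 km

Total weighted distance at each candidate:
  Red (20, 12): total = 1116.2
  Blue (19, 8): total = 1175.3
  Green (2, 11): total = 717.2
  Amber (8, 8): total = 631.4
Minimum is at Amber with total 631.4 km.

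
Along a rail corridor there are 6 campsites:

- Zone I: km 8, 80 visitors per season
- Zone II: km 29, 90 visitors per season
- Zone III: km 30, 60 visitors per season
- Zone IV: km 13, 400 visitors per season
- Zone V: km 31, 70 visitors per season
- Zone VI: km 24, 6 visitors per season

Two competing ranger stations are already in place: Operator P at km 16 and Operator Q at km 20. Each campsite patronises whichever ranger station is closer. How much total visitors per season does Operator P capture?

480

The indifferent point is the midpoint (16+20)/2 = 18; campsites left of it (closer to Operator P at 16) go to Operator P, those right go to Operator Q.
  Zone I at 8 (w=80) → Operator P
  Zone IV at 13 (w=400) → Operator P
  Zone VI at 24 (w=6) → Operator Q
  Zone II at 29 (w=90) → Operator Q
  Zone III at 30 (w=60) → Operator Q
  Zone V at 31 (w=70) → Operator Q
Operator P captures 480; Operator Q captures 226.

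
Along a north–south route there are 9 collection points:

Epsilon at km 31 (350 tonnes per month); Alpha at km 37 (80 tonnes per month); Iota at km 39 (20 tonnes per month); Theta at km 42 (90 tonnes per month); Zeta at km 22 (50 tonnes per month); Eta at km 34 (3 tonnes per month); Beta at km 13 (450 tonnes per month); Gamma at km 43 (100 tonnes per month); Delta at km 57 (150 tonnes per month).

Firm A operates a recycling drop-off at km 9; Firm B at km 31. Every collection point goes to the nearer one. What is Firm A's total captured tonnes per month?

The indifferent point is the midpoint (9+31)/2 = 20; collection points left of it (closer to Firm A at 9) go to Firm A, those right go to Firm B.
  Beta at 13 (w=450) → Firm A
  Zeta at 22 (w=50) → Firm B
  Epsilon at 31 (w=350) → Firm B
  Eta at 34 (w=3) → Firm B
  Alpha at 37 (w=80) → Firm B
  Iota at 39 (w=20) → Firm B
  Theta at 42 (w=90) → Firm B
  Gamma at 43 (w=100) → Firm B
  Delta at 57 (w=150) → Firm B
Firm A captures 450; Firm B captures 843.

450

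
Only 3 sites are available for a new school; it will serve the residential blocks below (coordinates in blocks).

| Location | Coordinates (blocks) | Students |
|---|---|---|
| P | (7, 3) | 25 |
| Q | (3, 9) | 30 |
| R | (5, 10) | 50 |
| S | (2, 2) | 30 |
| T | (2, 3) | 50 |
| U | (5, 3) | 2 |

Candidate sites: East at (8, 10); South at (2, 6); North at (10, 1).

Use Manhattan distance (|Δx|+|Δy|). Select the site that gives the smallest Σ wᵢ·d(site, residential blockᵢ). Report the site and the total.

Total weighted distance at each candidate:
  East (8, 10): total = 1620
  South (2, 6): total = 952
  North (10, 1): total = 2059
Minimum is at South with total 952 blocks.

South, total 952 blocks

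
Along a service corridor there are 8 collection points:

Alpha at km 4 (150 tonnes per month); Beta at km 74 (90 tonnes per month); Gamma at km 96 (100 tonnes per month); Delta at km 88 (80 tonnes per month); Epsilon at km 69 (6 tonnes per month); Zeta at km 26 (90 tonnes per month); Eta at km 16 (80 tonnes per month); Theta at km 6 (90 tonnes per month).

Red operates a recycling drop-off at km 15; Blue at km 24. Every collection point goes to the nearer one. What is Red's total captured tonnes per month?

The indifferent point is the midpoint (15+24)/2 = 19.5; collection points left of it (closer to Red at 15) go to Red, those right go to Blue.
  Alpha at 4 (w=150) → Red
  Theta at 6 (w=90) → Red
  Eta at 16 (w=80) → Red
  Zeta at 26 (w=90) → Blue
  Epsilon at 69 (w=6) → Blue
  Beta at 74 (w=90) → Blue
  Delta at 88 (w=80) → Blue
  Gamma at 96 (w=100) → Blue
Red captures 320; Blue captures 366.

320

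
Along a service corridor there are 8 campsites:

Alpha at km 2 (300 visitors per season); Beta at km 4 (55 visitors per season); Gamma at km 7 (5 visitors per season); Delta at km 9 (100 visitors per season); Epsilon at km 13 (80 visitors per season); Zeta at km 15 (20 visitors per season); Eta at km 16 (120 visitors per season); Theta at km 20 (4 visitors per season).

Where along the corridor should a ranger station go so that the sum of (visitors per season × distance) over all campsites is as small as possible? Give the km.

x = 4

For a sum of weighted absolute distances on a line, the optimum is the weighted median (not the mean). Total weight W = 684; half-weight = 342.
Sort by position and accumulate weight:
  km 2 (Alpha, w=300) → cum 300
  km 4 (Beta, w=55) → cum 355  ≥ 342 → median here
  km 7 (Gamma, w=5) → cum 360
  km 9 (Delta, w=100) → cum 460
  km 13 (Epsilon, w=80) → cum 540
  km 15 (Zeta, w=20) → cum 560
  km 16 (Eta, w=120) → cum 680
  km 20 (Theta, w=4) → cum 684
Optimal location: km 4.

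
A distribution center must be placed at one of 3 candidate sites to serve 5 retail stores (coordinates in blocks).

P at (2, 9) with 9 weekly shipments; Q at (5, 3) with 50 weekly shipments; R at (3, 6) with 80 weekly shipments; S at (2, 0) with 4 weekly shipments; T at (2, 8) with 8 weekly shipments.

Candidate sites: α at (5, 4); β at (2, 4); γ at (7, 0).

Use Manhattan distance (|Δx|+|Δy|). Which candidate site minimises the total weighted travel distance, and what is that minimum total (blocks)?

Total weighted distance at each candidate:
  α (5, 4): total = 526
  β (2, 4): total = 533
  γ (7, 0): total = 1300
Minimum is at α with total 526 blocks.

α, total 526 blocks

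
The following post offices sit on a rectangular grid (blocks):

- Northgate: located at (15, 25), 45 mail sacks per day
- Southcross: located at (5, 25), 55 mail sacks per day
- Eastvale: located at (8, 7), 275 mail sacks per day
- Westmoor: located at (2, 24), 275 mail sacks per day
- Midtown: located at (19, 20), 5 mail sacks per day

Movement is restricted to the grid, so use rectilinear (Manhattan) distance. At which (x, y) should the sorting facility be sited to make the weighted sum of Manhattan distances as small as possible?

(5, 24)

Manhattan distance separates: Σwᵢ(|x−xᵢ|+|y−yᵢ|) = Σwᵢ|x−xᵢ| + Σwᵢ|y−yᵢ|, so x and y are optimised independently as 1-D weighted medians.
Total weight W = 655; half = 327.5.
x-coordinate, sorted with cumulative weight:
  x=2 (Westmoor, w=275) cum 275
  x=5 (Southcross, w=55) cum 330  ← median
  x=8 (Eastvale, w=275) cum 605
  x=15 (Northgate, w=45) cum 650
  x=19 (Midtown, w=5) cum 655
⇒ x* = 5
y-coordinate, sorted with cumulative weight:
  y=7 (Eastvale, w=275) cum 275
  y=20 (Midtown, w=5) cum 280
  y=24 (Westmoor, w=275) cum 555  ← median
  y=25 (Northgate, w=45) cum 600
  y=25 (Southcross, w=55) cum 655
⇒ y* = 24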